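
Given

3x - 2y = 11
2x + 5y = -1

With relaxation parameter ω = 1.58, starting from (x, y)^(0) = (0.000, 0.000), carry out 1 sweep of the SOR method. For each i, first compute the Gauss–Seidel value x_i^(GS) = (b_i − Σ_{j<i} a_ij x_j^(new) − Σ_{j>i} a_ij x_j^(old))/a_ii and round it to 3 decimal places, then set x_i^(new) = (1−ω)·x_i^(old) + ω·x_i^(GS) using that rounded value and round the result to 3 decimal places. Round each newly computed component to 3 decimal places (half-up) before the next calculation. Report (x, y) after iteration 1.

Iteration 1:
  x: GS value = (11 - (-2)·0.000) / (3) = 3.667;  x ← (1−ω)·0.000 + ω·3.667 = 5.794
  y: GS value = (-1 - (2)·5.794) / (5) = -2.518;  y ← (1−ω)·0.000 + ω·-2.518 = -3.978

(5.794, -3.978)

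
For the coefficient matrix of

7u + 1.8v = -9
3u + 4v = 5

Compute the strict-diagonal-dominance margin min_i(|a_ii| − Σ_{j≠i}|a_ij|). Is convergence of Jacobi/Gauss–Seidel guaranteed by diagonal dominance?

1

row 1: |7| − (1.8) = 5.2
row 2: |4| − (3) = 1
minimum over rows = 1 → strictly diagonally dominant (convergence guaranteed)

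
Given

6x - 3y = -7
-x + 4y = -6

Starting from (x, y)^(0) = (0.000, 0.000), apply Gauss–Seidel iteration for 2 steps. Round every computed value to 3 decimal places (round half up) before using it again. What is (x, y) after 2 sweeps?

Iteration 1:
  x = (-7 - (-3)·0.000) / (6) = -1.167
  y = (-6 - (-1)·-1.167) / (4) = -1.792
Iteration 2:
  x = (-7 - (-3)·-1.792) / (6) = -2.063
  y = (-6 - (-1)·-2.063) / (4) = -2.016

(-2.063, -2.016)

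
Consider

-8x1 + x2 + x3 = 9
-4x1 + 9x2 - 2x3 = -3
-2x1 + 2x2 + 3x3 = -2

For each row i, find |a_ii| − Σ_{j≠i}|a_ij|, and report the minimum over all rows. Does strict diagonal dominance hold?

row 1: |-8| − (1+1) = 6
row 2: |9| − (4+2) = 3
row 3: |3| − (2+2) = -1
minimum over rows = -1 → not strictly diagonally dominant

-1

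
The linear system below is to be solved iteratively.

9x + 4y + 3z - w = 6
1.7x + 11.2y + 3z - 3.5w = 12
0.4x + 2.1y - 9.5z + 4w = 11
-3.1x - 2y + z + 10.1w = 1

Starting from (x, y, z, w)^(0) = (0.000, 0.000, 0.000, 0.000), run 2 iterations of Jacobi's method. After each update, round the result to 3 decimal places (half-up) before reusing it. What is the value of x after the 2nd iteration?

0.588

Iteration 1:
  x = (6 - (4)·0.000 - (3)·0.000 - (-1)·0.000) / (9) = 0.667
  y = (12 - (1.7)·0.000 - (3)·0.000 - (-3.5)·0.000) / (11.2) = 1.071
  z = (11 - (0.4)·0.000 - (2.1)·0.000 - (4)·0.000) / (-9.5) = -1.158
  w = (1 - (-3.1)·0.000 - (-2)·0.000 - (1)·0.000) / (10.1) = 0.099
Iteration 2:
  x = (6 - (4)·1.071 - (3)·-1.158 - (-1)·0.099) / (9) = 0.588
  y = (12 - (1.7)·0.667 - (3)·-1.158 - (-3.5)·0.099) / (11.2) = 1.311
  z = (11 - (0.4)·0.667 - (2.1)·1.071 - (4)·0.099) / (-9.5) = -0.851
  w = (1 - (-3.1)·0.667 - (-2)·1.071 - (1)·-1.158) / (10.1) = 0.630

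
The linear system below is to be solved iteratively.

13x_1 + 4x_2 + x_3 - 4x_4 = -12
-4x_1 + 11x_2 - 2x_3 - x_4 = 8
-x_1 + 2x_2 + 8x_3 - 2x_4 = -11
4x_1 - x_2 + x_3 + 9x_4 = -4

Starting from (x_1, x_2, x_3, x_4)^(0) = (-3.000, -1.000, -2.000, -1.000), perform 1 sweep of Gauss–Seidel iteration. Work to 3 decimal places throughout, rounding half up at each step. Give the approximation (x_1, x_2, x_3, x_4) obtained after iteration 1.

(-0.769, -0.007, -1.719, 0.088)

Iteration 1:
  x_1 = (-12 - (4)·-1.000 - (1)·-2.000 - (-4)·-1.000) / (13) = -0.769
  x_2 = (8 - (-4)·-0.769 - (-2)·-2.000 - (-1)·-1.000) / (11) = -0.007
  x_3 = (-11 - (-1)·-0.769 - (2)·-0.007 - (-2)·-1.000) / (8) = -1.719
  x_4 = (-4 - (4)·-0.769 - (-1)·-0.007 - (1)·-1.719) / (9) = 0.088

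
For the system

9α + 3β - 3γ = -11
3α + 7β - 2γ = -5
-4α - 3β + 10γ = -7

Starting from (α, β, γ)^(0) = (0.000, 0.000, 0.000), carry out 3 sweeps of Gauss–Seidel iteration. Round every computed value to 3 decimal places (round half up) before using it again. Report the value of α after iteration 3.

Iteration 1:
  α = (-11 - (3)·0.000 - (-3)·0.000) / (9) = -1.222
  β = (-5 - (3)·-1.222 - (-2)·0.000) / (7) = -0.191
  γ = (-7 - (-4)·-1.222 - (-3)·-0.191) / (10) = -1.246
Iteration 2:
  α = (-11 - (3)·-0.191 - (-3)·-1.246) / (9) = -1.574
  β = (-5 - (3)·-1.574 - (-2)·-1.246) / (7) = -0.396
  γ = (-7 - (-4)·-1.574 - (-3)·-0.396) / (10) = -1.448
Iteration 3:
  α = (-11 - (3)·-0.396 - (-3)·-1.448) / (9) = -1.573
  β = (-5 - (3)·-1.573 - (-2)·-1.448) / (7) = -0.454
  γ = (-7 - (-4)·-1.573 - (-3)·-0.454) / (10) = -1.465

-1.573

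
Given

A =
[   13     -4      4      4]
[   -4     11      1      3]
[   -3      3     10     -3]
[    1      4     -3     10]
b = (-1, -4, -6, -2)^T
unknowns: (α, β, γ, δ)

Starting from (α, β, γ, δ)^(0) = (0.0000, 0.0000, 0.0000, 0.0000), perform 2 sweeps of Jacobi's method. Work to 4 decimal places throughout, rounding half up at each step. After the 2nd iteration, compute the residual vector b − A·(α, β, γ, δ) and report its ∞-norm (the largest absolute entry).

0.5918

Iteration 1:
  α = (-1 - (-4)·0.0000 - (4)·0.0000 - (4)·0.0000) / (13) = -0.0769
  β = (-4 - (-4)·0.0000 - (1)·0.0000 - (3)·0.0000) / (11) = -0.3636
  γ = (-6 - (-3)·0.0000 - (3)·0.0000 - (-3)·0.0000) / (10) = -0.6000
  δ = (-2 - (1)·0.0000 - (4)·0.0000 - (-3)·0.0000) / (10) = -0.2000
Iteration 2:
  α = (-1 - (-4)·-0.3636 - (4)·-0.6000 - (4)·-0.2000) / (13) = 0.0574
  β = (-4 - (-4)·-0.0769 - (1)·-0.6000 - (3)·-0.2000) / (11) = -0.2825
  γ = (-6 - (-3)·-0.0769 - (3)·-0.3636 - (-3)·-0.2000) / (10) = -0.5740
  δ = (-2 - (1)·-0.0769 - (4)·-0.3636 - (-3)·-0.6000) / (10) = -0.2269
Residual b − A·x = (0.3274, 0.5918, 0.0790, -0.3804); ∞-norm = 0.5918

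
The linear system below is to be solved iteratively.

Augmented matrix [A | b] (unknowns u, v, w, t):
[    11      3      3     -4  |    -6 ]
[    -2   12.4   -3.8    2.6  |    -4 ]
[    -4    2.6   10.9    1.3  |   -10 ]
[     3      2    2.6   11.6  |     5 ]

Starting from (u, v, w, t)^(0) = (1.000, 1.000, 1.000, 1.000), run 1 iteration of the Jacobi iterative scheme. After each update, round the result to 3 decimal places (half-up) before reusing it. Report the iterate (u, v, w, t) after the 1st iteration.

Iteration 1:
  u = (-6 - (3)·1.000 - (3)·1.000 - (-4)·1.000) / (11) = -0.727
  v = (-4 - (-2)·1.000 - (-3.8)·1.000 - (2.6)·1.000) / (12.4) = -0.065
  w = (-10 - (-4)·1.000 - (2.6)·1.000 - (1.3)·1.000) / (10.9) = -0.908
  t = (5 - (3)·1.000 - (2)·1.000 - (2.6)·1.000) / (11.6) = -0.224

(-0.727, -0.065, -0.908, -0.224)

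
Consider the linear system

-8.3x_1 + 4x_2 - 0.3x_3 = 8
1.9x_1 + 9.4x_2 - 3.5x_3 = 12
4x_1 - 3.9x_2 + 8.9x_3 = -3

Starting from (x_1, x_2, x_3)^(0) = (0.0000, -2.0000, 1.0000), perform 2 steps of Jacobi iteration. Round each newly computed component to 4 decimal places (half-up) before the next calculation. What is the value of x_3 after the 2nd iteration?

1.2681

Iteration 1:
  x_1 = (8 - (4)·-2.0000 - (-0.3)·1.0000) / (-8.3) = -1.9639
  x_2 = (12 - (1.9)·0.0000 - (-3.5)·1.0000) / (9.4) = 1.6489
  x_3 = (-3 - (4)·0.0000 - (-3.9)·-2.0000) / (8.9) = -1.2135
Iteration 2:
  x_1 = (8 - (4)·1.6489 - (-0.3)·-1.2135) / (-8.3) = -0.1253
  x_2 = (12 - (1.9)·-1.9639 - (-3.5)·-1.2135) / (9.4) = 1.2217
  x_3 = (-3 - (4)·-1.9639 - (-3.9)·1.6489) / (8.9) = 1.2681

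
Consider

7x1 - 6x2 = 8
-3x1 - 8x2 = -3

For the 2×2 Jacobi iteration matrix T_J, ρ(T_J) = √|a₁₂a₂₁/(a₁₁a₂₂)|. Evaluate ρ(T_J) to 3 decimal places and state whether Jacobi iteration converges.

0.567

a₁₂a₂₁/(a₁₁a₂₂) = (-6)·(-3) / ((7)·(-8)) = -0.321429
ρ = √|-0.321429| = √0.321429 = 0.567
ρ < 1, so Jacobi converges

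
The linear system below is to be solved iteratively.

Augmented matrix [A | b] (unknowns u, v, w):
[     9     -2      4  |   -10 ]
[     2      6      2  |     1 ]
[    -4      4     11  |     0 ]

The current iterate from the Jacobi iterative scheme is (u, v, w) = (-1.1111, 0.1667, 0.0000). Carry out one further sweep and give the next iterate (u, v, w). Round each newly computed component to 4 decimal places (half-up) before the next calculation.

One sweep:
  u = (-10 - (-2)·0.1667 - (4)·0.0000) / (9) = -1.0741
  v = (1 - (2)·-1.1111 - (2)·0.0000) / (6) = 0.5370
  w = (0 - (-4)·-1.1111 - (4)·0.1667) / (11) = -0.4647

(-1.0741, 0.5370, -0.4647)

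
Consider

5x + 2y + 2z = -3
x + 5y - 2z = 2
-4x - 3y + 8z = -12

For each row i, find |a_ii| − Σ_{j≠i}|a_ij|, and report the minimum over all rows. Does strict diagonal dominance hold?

row 1: |5| − (2+2) = 1
row 2: |5| − (1+2) = 2
row 3: |8| − (4+3) = 1
minimum over rows = 1 → strictly diagonally dominant (convergence guaranteed)

1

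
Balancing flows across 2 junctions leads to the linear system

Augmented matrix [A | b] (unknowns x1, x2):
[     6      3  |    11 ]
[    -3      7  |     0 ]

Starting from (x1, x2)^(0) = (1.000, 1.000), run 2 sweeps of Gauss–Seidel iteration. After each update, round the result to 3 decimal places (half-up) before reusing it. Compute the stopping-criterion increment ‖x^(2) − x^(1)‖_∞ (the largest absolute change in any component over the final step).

0.215

Iteration 1:
  x1 = (11 - (3)·1.000) / (6) = 1.333
  x2 = (0 - (-3)·1.333) / (7) = 0.571
Iteration 2:
  x1 = (11 - (3)·0.571) / (6) = 1.548
  x2 = (0 - (-3)·1.548) / (7) = 0.663
Change: (0.215, 0.092) → max |·| = 0.215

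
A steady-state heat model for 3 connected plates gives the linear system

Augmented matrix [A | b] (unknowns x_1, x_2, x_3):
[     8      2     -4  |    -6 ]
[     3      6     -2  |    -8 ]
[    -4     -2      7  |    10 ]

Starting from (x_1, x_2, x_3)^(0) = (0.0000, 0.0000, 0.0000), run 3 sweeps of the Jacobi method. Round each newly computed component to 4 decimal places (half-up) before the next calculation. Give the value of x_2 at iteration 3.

Iteration 1:
  x_1 = (-6 - (2)·0.0000 - (-4)·0.0000) / (8) = -0.7500
  x_2 = (-8 - (3)·0.0000 - (-2)·0.0000) / (6) = -1.3333
  x_3 = (10 - (-4)·0.0000 - (-2)·0.0000) / (7) = 1.4286
Iteration 2:
  x_1 = (-6 - (2)·-1.3333 - (-4)·1.4286) / (8) = 0.2976
  x_2 = (-8 - (3)·-0.7500 - (-2)·1.4286) / (6) = -0.4821
  x_3 = (10 - (-4)·-0.7500 - (-2)·-1.3333) / (7) = 0.6191
Iteration 3:
  x_1 = (-6 - (2)·-0.4821 - (-4)·0.6191) / (8) = -0.3199
  x_2 = (-8 - (3)·0.2976 - (-2)·0.6191) / (6) = -1.2758
  x_3 = (10 - (-4)·0.2976 - (-2)·-0.4821) / (7) = 1.4609

-1.2758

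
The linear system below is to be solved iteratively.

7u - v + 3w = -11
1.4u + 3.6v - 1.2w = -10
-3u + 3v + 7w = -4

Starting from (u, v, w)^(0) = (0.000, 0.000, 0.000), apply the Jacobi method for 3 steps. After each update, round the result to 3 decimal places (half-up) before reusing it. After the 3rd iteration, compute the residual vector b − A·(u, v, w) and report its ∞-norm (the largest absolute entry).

Iteration 1:
  u = (-11 - (-1)·0.000 - (3)·0.000) / (7) = -1.571
  v = (-10 - (1.4)·0.000 - (-1.2)·0.000) / (3.6) = -2.778
  w = (-4 - (-3)·0.000 - (3)·0.000) / (7) = -0.571
Iteration 2:
  u = (-11 - (-1)·-2.778 - (3)·-0.571) / (7) = -1.724
  v = (-10 - (1.4)·-1.571 - (-1.2)·-0.571) / (3.6) = -2.357
  w = (-4 - (-3)·-1.571 - (3)·-2.778) / (7) = -0.054
Iteration 3:
  u = (-11 - (-1)·-2.357 - (3)·-0.054) / (7) = -1.885
  v = (-10 - (1.4)·-1.724 - (-1.2)·-0.054) / (3.6) = -2.125
  w = (-4 - (-3)·-1.724 - (3)·-2.357) / (7) = -0.300
Residual b − A·x = (0.970, -0.071, -1.180); ∞-norm = 1.180

1.180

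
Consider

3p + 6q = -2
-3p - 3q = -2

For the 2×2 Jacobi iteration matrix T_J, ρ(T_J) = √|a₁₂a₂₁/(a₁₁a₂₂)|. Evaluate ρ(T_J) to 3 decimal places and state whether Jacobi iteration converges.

1.414

a₁₂a₂₁/(a₁₁a₂₂) = (6)·(-3) / ((3)·(-3)) = 2.000000
ρ = √|2.000000| = √2.000000 = 1.414
ρ > 1, so Jacobi diverges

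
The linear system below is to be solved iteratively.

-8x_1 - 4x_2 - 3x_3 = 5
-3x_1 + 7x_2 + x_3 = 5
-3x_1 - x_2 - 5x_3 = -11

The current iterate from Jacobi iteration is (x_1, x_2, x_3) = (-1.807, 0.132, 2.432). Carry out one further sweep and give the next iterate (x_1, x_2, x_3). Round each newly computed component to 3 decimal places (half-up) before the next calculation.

One sweep:
  x_1 = (5 - (-4)·0.132 - (-3)·2.432) / (-8) = -1.603
  x_2 = (5 - (-3)·-1.807 - (1)·2.432) / (7) = -0.408
  x_3 = (-11 - (-3)·-1.807 - (-1)·0.132) / (-5) = 3.258

(-1.603, -0.408, 3.258)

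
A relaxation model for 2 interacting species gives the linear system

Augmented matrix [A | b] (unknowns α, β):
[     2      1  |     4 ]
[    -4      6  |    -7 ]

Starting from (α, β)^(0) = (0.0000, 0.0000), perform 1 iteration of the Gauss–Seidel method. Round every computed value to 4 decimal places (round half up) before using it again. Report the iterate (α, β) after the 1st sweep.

Iteration 1:
  α = (4 - (1)·0.0000) / (2) = 2.0000
  β = (-7 - (-4)·2.0000) / (6) = 0.1667

(2.0000, 0.1667)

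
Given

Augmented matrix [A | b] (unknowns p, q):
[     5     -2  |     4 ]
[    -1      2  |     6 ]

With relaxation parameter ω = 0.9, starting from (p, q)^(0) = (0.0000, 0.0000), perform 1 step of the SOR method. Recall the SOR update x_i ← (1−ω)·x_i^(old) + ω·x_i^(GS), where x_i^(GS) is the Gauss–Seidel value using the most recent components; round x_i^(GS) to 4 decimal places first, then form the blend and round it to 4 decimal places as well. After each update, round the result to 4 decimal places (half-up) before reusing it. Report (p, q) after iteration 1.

Iteration 1:
  p: GS value = (4 - (-2)·0.0000) / (5) = 0.8000;  p ← (1−ω)·0.0000 + ω·0.8000 = 0.7200
  q: GS value = (6 - (-1)·0.7200) / (2) = 3.3600;  q ← (1−ω)·0.0000 + ω·3.3600 = 3.0240

(0.7200, 3.0240)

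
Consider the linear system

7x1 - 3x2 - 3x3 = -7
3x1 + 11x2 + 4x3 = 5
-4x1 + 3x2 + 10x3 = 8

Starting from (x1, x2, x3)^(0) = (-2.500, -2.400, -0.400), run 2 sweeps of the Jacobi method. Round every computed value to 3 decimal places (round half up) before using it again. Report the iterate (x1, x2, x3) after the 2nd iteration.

Iteration 1:
  x1 = (-7 - (-3)·-2.400 - (-3)·-0.400) / (7) = -2.200
  x2 = (5 - (3)·-2.500 - (4)·-0.400) / (11) = 1.282
  x3 = (8 - (-4)·-2.500 - (3)·-2.400) / (10) = 0.520
Iteration 2:
  x1 = (-7 - (-3)·1.282 - (-3)·0.520) / (7) = -0.228
  x2 = (5 - (3)·-2.200 - (4)·0.520) / (11) = 0.865
  x3 = (8 - (-4)·-2.200 - (3)·1.282) / (10) = -0.465

(-0.228, 0.865, -0.465)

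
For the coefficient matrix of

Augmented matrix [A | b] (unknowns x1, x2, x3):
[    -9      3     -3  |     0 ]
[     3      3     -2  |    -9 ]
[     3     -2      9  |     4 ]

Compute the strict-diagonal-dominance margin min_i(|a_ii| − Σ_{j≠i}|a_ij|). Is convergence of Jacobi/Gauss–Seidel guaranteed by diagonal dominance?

-2

row 1: |-9| − (3+3) = 3
row 2: |3| − (3+2) = -2
row 3: |9| − (3+2) = 4
minimum over rows = -2 → not strictly diagonally dominant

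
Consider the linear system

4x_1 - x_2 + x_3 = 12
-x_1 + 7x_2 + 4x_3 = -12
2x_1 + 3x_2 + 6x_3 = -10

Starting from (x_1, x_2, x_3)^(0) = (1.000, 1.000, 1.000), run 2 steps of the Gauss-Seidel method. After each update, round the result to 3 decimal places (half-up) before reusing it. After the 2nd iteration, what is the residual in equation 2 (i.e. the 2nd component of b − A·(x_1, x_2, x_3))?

3.081

Iteration 1:
  x_1 = (12 - (-1)·1.000 - (1)·1.000) / (4) = 3.000
  x_2 = (-12 - (-1)·3.000 - (4)·1.000) / (7) = -1.857
  x_3 = (-10 - (2)·3.000 - (3)·-1.857) / (6) = -1.738
Iteration 2:
  x_1 = (12 - (-1)·-1.857 - (1)·-1.738) / (4) = 2.970
  x_2 = (-12 - (-1)·2.970 - (4)·-1.738) / (7) = -0.297
  x_3 = (-10 - (2)·2.970 - (3)·-0.297) / (6) = -2.508
Residual b − A·x = (2.331, 3.081, -0.001)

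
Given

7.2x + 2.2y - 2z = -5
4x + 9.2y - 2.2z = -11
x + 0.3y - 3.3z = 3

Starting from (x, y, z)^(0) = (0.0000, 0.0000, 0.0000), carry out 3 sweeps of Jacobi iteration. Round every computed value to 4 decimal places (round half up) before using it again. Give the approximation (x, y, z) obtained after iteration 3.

Iteration 1:
  x = (-5 - (2.2)·0.0000 - (-2)·0.0000) / (7.2) = -0.6944
  y = (-11 - (4)·0.0000 - (-2.2)·0.0000) / (9.2) = -1.1957
  z = (3 - (1)·0.0000 - (0.3)·0.0000) / (-3.3) = -0.9091
Iteration 2:
  x = (-5 - (2.2)·-1.1957 - (-2)·-0.9091) / (7.2) = -0.5816
  y = (-11 - (4)·-0.6944 - (-2.2)·-0.9091) / (9.2) = -1.1111
  z = (3 - (1)·-0.6944 - (0.3)·-1.1957) / (-3.3) = -1.2282
Iteration 3:
  x = (-5 - (2.2)·-1.1111 - (-2)·-1.2282) / (7.2) = -0.6961
  y = (-11 - (4)·-0.5816 - (-2.2)·-1.2282) / (9.2) = -1.2365
  z = (3 - (1)·-0.5816 - (0.3)·-1.1111) / (-3.3) = -1.1863

(-0.6961, -1.2365, -1.1863)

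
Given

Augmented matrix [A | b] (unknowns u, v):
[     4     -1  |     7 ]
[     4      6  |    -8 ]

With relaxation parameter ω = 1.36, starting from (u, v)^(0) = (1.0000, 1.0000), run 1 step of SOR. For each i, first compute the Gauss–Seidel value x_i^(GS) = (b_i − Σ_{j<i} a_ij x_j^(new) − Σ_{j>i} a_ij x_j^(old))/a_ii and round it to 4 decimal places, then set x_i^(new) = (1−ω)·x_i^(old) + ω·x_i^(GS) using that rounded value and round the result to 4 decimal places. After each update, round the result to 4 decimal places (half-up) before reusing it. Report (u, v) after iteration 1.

Iteration 1:
  u: GS value = (7 - (-1)·1.0000) / (4) = 2.0000;  u ← (1−ω)·1.0000 + ω·2.0000 = 2.3600
  v: GS value = (-8 - (4)·2.3600) / (6) = -2.9067;  v ← (1−ω)·1.0000 + ω·-2.9067 = -4.3131

(2.3600, -4.3131)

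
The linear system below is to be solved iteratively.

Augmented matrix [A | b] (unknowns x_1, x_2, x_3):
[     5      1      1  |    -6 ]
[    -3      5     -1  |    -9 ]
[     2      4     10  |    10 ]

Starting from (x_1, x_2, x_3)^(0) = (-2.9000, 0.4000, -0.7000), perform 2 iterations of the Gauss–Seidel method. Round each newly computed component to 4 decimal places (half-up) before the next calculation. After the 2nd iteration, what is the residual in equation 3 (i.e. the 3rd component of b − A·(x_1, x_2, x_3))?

0.0000

Iteration 1:
  x_1 = (-6 - (1)·0.4000 - (1)·-0.7000) / (5) = -1.1400
  x_2 = (-9 - (-3)·-1.1400 - (-1)·-0.7000) / (5) = -2.6240
  x_3 = (10 - (2)·-1.1400 - (4)·-2.6240) / (10) = 2.2776
Iteration 2:
  x_1 = (-6 - (1)·-2.6240 - (1)·2.2776) / (5) = -1.1307
  x_2 = (-9 - (-3)·-1.1307 - (-1)·2.2776) / (5) = -2.0229
  x_3 = (10 - (2)·-1.1307 - (4)·-2.0229) / (10) = 2.0353
Residual b − A·x = (-0.3589, -0.2423, 0.0000)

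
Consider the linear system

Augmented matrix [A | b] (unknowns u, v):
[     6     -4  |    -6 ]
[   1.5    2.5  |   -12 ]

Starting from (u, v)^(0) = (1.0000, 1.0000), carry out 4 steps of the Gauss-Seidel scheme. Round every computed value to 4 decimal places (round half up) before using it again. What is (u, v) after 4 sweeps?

Iteration 1:
  u = (-6 - (-4)·1.0000) / (6) = -0.3333
  v = (-12 - (1.5)·-0.3333) / (2.5) = -4.6000
Iteration 2:
  u = (-6 - (-4)·-4.6000) / (6) = -4.0667
  v = (-12 - (1.5)·-4.0667) / (2.5) = -2.3600
Iteration 3:
  u = (-6 - (-4)·-2.3600) / (6) = -2.5733
  v = (-12 - (1.5)·-2.5733) / (2.5) = -3.2560
Iteration 4:
  u = (-6 - (-4)·-3.2560) / (6) = -3.1707
  v = (-12 - (1.5)·-3.1707) / (2.5) = -2.8976

(-3.1707, -2.8976)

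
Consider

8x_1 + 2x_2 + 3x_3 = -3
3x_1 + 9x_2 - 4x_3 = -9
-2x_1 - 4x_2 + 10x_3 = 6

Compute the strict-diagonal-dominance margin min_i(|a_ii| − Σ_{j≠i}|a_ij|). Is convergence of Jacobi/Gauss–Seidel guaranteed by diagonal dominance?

2

row 1: |8| − (2+3) = 3
row 2: |9| − (3+4) = 2
row 3: |10| − (2+4) = 4
minimum over rows = 2 → strictly diagonally dominant (convergence guaranteed)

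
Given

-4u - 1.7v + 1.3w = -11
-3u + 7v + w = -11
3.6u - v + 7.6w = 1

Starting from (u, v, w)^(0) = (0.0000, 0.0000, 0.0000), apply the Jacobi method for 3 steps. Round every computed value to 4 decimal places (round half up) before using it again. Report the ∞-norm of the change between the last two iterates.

0.9834

Iteration 1:
  u = (-11 - (-1.7)·0.0000 - (1.3)·0.0000) / (-4) = 2.7500
  v = (-11 - (-3)·0.0000 - (1)·0.0000) / (7) = -1.5714
  w = (1 - (3.6)·0.0000 - (-1)·0.0000) / (7.6) = 0.1316
Iteration 2:
  u = (-11 - (-1.7)·-1.5714 - (1.3)·0.1316) / (-4) = 3.4606
  v = (-11 - (-3)·2.7500 - (1)·0.1316) / (7) = -0.4117
  w = (1 - (3.6)·2.7500 - (-1)·-1.5714) / (7.6) = -1.3778
Iteration 3:
  u = (-11 - (-1.7)·-0.4117 - (1.3)·-1.3778) / (-4) = 2.4772
  v = (-11 - (-3)·3.4606 - (1)·-1.3778) / (7) = 0.1085
  w = (1 - (3.6)·3.4606 - (-1)·-0.4117) / (7.6) = -1.5618
Change: (-0.9834, 0.5202, -0.1840) → max |·| = 0.9834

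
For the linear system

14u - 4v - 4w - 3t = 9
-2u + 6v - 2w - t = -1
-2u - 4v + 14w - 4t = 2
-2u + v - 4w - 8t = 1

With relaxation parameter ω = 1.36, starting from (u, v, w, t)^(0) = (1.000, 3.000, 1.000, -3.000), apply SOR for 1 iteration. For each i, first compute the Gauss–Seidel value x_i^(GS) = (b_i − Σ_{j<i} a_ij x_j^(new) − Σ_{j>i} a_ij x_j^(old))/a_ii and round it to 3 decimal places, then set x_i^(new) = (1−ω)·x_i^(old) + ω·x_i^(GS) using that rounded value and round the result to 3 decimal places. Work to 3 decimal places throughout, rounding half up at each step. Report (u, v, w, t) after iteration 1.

(1.194, -0.992, -1.485, 1.345)

Iteration 1:
  u: GS value = (9 - (-4)·3.000 - (-4)·1.000 - (-3)·-3.000) / (14) = 1.143;  u ← (1−ω)·1.000 + ω·1.143 = 1.194
  v: GS value = (-1 - (-2)·1.194 - (-2)·1.000 - (-1)·-3.000) / (6) = 0.065;  v ← (1−ω)·3.000 + ω·0.065 = -0.992
  w: GS value = (2 - (-2)·1.194 - (-4)·-0.992 - (-4)·-3.000) / (14) = -0.827;  w ← (1−ω)·1.000 + ω·-0.827 = -1.485
  t: GS value = (1 - (-2)·1.194 - (1)·-0.992 - (-4)·-1.485) / (-8) = 0.195;  t ← (1−ω)·-3.000 + ω·0.195 = 1.345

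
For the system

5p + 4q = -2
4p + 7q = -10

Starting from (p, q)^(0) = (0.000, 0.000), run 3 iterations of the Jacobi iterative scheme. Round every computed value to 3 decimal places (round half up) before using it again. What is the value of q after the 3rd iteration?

Iteration 1:
  p = (-2 - (4)·0.000) / (5) = -0.400
  q = (-10 - (4)·0.000) / (7) = -1.429
Iteration 2:
  p = (-2 - (4)·-1.429) / (5) = 0.743
  q = (-10 - (4)·-0.400) / (7) = -1.200
Iteration 3:
  p = (-2 - (4)·-1.200) / (5) = 0.560
  q = (-10 - (4)·0.743) / (7) = -1.853

-1.853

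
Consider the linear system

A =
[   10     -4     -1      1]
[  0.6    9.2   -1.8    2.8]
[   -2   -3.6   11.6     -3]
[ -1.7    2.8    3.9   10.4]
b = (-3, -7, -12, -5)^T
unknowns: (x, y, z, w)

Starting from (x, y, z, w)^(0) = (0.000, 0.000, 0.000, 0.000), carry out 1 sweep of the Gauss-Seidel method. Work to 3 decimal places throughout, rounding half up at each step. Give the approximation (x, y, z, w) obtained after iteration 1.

(-0.300, -0.741, -1.316, 0.163)

Iteration 1:
  x = (-3 - (-4)·0.000 - (-1)·0.000 - (1)·0.000) / (10) = -0.300
  y = (-7 - (0.6)·-0.300 - (-1.8)·0.000 - (2.8)·0.000) / (9.2) = -0.741
  z = (-12 - (-2)·-0.300 - (-3.6)·-0.741 - (-3)·0.000) / (11.6) = -1.316
  w = (-5 - (-1.7)·-0.300 - (2.8)·-0.741 - (3.9)·-1.316) / (10.4) = 0.163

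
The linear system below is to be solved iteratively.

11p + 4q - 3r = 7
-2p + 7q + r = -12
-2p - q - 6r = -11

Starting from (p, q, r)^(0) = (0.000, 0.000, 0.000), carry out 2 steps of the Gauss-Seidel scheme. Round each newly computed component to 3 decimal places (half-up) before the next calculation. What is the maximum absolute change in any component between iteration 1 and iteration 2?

1.070

Iteration 1:
  p = (7 - (4)·0.000 - (-3)·0.000) / (11) = 0.636
  q = (-12 - (-2)·0.636 - (1)·0.000) / (7) = -1.533
  r = (-11 - (-2)·0.636 - (-1)·-1.533) / (-6) = 1.877
Iteration 2:
  p = (7 - (4)·-1.533 - (-3)·1.877) / (11) = 1.706
  q = (-12 - (-2)·1.706 - (1)·1.877) / (7) = -1.495
  r = (-11 - (-2)·1.706 - (-1)·-1.495) / (-6) = 1.514
Change: (1.070, 0.038, -0.363) → max |·| = 1.070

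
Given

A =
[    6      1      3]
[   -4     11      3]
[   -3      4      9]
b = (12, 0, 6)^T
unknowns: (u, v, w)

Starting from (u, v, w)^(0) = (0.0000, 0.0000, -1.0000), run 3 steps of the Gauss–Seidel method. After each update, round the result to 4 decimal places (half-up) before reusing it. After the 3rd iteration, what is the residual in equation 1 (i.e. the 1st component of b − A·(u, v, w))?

-0.1295

Iteration 1:
  u = (12 - (1)·0.0000 - (3)·-1.0000) / (6) = 2.5000
  v = (0 - (-4)·2.5000 - (3)·-1.0000) / (11) = 1.1818
  w = (6 - (-3)·2.5000 - (4)·1.1818) / (9) = 0.9748
Iteration 2:
  u = (12 - (1)·1.1818 - (3)·0.9748) / (6) = 1.3156
  v = (0 - (-4)·1.3156 - (3)·0.9748) / (11) = 0.2125
  w = (6 - (-3)·1.3156 - (4)·0.2125) / (9) = 1.0108
Iteration 3:
  u = (12 - (1)·0.2125 - (3)·1.0108) / (6) = 1.4592
  v = (0 - (-4)·1.4592 - (3)·1.0108) / (11) = 0.2549
  w = (6 - (-3)·1.4592 - (4)·0.2549) / (9) = 1.0398
Residual b − A·x = (-0.1295, -0.0865, -0.0002)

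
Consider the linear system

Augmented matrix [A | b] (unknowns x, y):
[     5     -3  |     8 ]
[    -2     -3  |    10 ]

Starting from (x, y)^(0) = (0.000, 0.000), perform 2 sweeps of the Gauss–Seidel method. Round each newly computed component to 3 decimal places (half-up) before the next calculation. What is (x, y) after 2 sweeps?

Iteration 1:
  x = (8 - (-3)·0.000) / (5) = 1.600
  y = (10 - (-2)·1.600) / (-3) = -4.400
Iteration 2:
  x = (8 - (-3)·-4.400) / (5) = -1.040
  y = (10 - (-2)·-1.040) / (-3) = -2.640

(-1.040, -2.640)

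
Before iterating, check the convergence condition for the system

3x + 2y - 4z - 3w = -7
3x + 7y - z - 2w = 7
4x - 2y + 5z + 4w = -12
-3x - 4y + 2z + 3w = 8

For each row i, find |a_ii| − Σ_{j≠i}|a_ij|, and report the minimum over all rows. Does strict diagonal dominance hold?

row 1: |3| − (2+4+3) = -6
row 2: |7| − (3+1+2) = 1
row 3: |5| − (4+2+4) = -5
row 4: |3| − (3+4+2) = -6
minimum over rows = -6 → not strictly diagonally dominant

-6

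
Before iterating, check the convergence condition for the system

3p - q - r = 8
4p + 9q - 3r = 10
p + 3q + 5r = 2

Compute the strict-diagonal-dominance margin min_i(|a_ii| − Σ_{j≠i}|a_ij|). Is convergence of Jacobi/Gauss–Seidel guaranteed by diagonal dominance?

row 1: |3| − (1+1) = 1
row 2: |9| − (4+3) = 2
row 3: |5| − (1+3) = 1
minimum over rows = 1 → strictly diagonally dominant (convergence guaranteed)

1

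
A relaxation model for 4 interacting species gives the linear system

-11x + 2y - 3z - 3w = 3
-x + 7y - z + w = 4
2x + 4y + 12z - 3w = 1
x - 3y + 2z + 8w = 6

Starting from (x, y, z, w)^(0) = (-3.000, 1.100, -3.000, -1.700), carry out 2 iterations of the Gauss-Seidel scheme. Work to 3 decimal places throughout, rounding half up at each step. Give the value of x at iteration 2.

-0.242

Iteration 1:
  x = (3 - (2)·1.100 - (-3)·-3.000 - (-3)·-1.700) / (-11) = 1.209
  y = (4 - (-1)·1.209 - (-1)·-3.000 - (1)·-1.700) / (7) = 0.558
  z = (1 - (2)·1.209 - (4)·0.558 - (-3)·-1.700) / (12) = -0.729
  w = (6 - (1)·1.209 - (-3)·0.558 - (2)·-0.729) / (8) = 0.990
Iteration 2:
  x = (3 - (2)·0.558 - (-3)·-0.729 - (-3)·0.990) / (-11) = -0.242
  y = (4 - (-1)·-0.242 - (-1)·-0.729 - (1)·0.990) / (7) = 0.291
  z = (1 - (2)·-0.242 - (4)·0.291 - (-3)·0.990) / (12) = 0.274
  w = (6 - (1)·-0.242 - (-3)·0.291 - (2)·0.274) / (8) = 0.821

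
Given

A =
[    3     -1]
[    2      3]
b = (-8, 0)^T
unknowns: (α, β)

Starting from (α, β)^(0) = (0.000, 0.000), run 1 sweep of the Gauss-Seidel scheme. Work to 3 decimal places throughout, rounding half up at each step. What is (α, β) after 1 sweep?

(-2.667, 1.778)

Iteration 1:
  α = (-8 - (-1)·0.000) / (3) = -2.667
  β = (0 - (2)·-2.667) / (3) = 1.778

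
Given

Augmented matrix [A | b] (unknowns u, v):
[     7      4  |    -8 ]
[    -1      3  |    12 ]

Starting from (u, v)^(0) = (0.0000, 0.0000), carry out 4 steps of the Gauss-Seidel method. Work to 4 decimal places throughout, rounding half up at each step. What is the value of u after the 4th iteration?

Iteration 1:
  u = (-8 - (4)·0.0000) / (7) = -1.1429
  v = (12 - (-1)·-1.1429) / (3) = 3.6190
Iteration 2:
  u = (-8 - (4)·3.6190) / (7) = -3.2109
  v = (12 - (-1)·-3.2109) / (3) = 2.9297
Iteration 3:
  u = (-8 - (4)·2.9297) / (7) = -2.8170
  v = (12 - (-1)·-2.8170) / (3) = 3.0610
Iteration 4:
  u = (-8 - (4)·3.0610) / (7) = -2.8920
  v = (12 - (-1)·-2.8920) / (3) = 3.0360

-2.8920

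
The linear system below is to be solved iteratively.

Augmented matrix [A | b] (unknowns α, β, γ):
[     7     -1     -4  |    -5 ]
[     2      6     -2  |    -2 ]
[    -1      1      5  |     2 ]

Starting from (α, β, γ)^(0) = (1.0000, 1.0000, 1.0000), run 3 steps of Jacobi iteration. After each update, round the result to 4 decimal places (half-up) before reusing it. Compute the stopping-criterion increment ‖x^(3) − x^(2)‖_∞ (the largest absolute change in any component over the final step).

Iteration 1:
  α = (-5 - (-1)·1.0000 - (-4)·1.0000) / (7) = 0.0000
  β = (-2 - (2)·1.0000 - (-2)·1.0000) / (6) = -0.3333
  γ = (2 - (-1)·1.0000 - (1)·1.0000) / (5) = 0.4000
Iteration 2:
  α = (-5 - (-1)·-0.3333 - (-4)·0.4000) / (7) = -0.5333
  β = (-2 - (2)·0.0000 - (-2)·0.4000) / (6) = -0.2000
  γ = (2 - (-1)·0.0000 - (1)·-0.3333) / (5) = 0.4667
Iteration 3:
  α = (-5 - (-1)·-0.2000 - (-4)·0.4667) / (7) = -0.4762
  β = (-2 - (2)·-0.5333 - (-2)·0.4667) / (6) = 0.0000
  γ = (2 - (-1)·-0.5333 - (1)·-0.2000) / (5) = 0.3333
Change: (0.0571, 0.2000, -0.1334) → max |·| = 0.2000

0.2000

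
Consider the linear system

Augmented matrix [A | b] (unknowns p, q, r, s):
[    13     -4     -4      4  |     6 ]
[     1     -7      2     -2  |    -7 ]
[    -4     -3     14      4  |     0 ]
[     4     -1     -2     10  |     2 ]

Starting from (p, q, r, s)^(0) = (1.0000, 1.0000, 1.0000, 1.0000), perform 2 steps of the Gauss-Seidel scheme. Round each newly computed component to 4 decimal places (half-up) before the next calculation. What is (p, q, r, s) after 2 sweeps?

Iteration 1:
  p = (6 - (-4)·1.0000 - (-4)·1.0000 - (4)·1.0000) / (13) = 0.7692
  q = (-7 - (1)·0.7692 - (2)·1.0000 - (-2)·1.0000) / (-7) = 1.1099
  r = (0 - (-4)·0.7692 - (-3)·1.1099 - (4)·1.0000) / (14) = 0.1719
  s = (2 - (4)·0.7692 - (-1)·1.1099 - (-2)·0.1719) / (10) = 0.0377
Iteration 2:
  p = (6 - (-4)·1.1099 - (-4)·0.1719 - (4)·0.0377) / (13) = 0.8443
  q = (-7 - (1)·0.8443 - (2)·0.1719 - (-2)·0.0377) / (-7) = 1.1590
  r = (0 - (-4)·0.8443 - (-3)·1.1590 - (4)·0.0377) / (14) = 0.4788
  s = (2 - (4)·0.8443 - (-1)·1.1590 - (-2)·0.4788) / (10) = 0.0739

(0.8443, 1.1590, 0.4788, 0.0739)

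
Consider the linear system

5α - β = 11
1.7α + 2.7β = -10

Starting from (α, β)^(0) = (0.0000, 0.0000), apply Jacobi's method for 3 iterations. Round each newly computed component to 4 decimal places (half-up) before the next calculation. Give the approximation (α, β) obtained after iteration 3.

Iteration 1:
  α = (11 - (-1)·0.0000) / (5) = 2.2000
  β = (-10 - (1.7)·0.0000) / (2.7) = -3.7037
Iteration 2:
  α = (11 - (-1)·-3.7037) / (5) = 1.4593
  β = (-10 - (1.7)·2.2000) / (2.7) = -5.0889
Iteration 3:
  α = (11 - (-1)·-5.0889) / (5) = 1.1822
  β = (-10 - (1.7)·1.4593) / (2.7) = -4.6225

(1.1822, -4.6225)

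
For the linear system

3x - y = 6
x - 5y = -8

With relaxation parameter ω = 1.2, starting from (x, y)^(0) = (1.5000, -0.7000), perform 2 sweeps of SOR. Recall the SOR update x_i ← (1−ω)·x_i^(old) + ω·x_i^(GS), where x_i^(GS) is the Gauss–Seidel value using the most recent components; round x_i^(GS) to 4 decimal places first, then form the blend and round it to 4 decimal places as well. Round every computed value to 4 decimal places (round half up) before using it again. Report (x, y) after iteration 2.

(3.0348, 2.1490)

Iteration 1:
  x: GS value = (6 - (-1)·-0.7000) / (3) = 1.7667;  x ← (1−ω)·1.5000 + ω·1.7667 = 1.8200
  y: GS value = (-8 - (1)·1.8200) / (-5) = 1.9640;  y ← (1−ω)·-0.7000 + ω·1.9640 = 2.4968
Iteration 2:
  x: GS value = (6 - (-1)·2.4968) / (3) = 2.8323;  x ← (1−ω)·1.8200 + ω·2.8323 = 3.0348
  y: GS value = (-8 - (1)·3.0348) / (-5) = 2.2070;  y ← (1−ω)·2.4968 + ω·2.2070 = 2.1490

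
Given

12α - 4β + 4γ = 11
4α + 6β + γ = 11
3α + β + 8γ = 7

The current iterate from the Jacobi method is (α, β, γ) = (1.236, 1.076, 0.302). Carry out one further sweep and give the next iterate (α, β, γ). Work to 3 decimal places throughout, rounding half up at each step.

One sweep:
  α = (11 - (-4)·1.076 - (4)·0.302) / (12) = 1.175
  β = (11 - (4)·1.236 - (1)·0.302) / (6) = 0.959
  γ = (7 - (3)·1.236 - (1)·1.076) / (8) = 0.277

(1.175, 0.959, 0.277)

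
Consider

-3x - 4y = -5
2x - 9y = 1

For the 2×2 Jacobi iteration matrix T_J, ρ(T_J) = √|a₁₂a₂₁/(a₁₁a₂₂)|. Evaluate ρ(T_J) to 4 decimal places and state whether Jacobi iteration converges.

a₁₂a₂₁/(a₁₁a₂₂) = (-4)·(2) / ((-3)·(-9)) = -0.296296
ρ = √|-0.296296| = √0.296296 = 0.5443
ρ < 1, so Jacobi converges

0.5443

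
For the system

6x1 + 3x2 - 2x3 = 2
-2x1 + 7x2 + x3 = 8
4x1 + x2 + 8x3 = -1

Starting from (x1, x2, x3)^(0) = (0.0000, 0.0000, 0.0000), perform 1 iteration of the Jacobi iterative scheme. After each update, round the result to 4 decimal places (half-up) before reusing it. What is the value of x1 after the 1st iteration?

0.3333

Iteration 1:
  x1 = (2 - (3)·0.0000 - (-2)·0.0000) / (6) = 0.3333
  x2 = (8 - (-2)·0.0000 - (1)·0.0000) / (7) = 1.1429
  x3 = (-1 - (4)·0.0000 - (1)·0.0000) / (8) = -0.1250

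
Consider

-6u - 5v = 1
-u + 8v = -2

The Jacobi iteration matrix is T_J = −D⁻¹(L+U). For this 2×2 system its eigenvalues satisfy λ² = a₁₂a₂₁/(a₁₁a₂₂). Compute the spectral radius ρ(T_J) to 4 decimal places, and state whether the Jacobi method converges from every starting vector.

0.3227

a₁₂a₂₁/(a₁₁a₂₂) = (-5)·(-1) / ((-6)·(8)) = -0.104167
ρ = √|-0.104167| = √0.104167 = 0.3227
ρ < 1, so Jacobi converges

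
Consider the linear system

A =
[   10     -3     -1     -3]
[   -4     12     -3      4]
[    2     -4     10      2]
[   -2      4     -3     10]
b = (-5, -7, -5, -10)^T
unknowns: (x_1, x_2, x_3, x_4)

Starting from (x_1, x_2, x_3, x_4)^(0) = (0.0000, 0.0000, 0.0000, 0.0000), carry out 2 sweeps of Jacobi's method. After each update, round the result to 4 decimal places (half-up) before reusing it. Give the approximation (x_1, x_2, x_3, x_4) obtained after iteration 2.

(-1.0250, -0.5417, -0.4333, -1.0167)

Iteration 1:
  x_1 = (-5 - (-3)·0.0000 - (-1)·0.0000 - (-3)·0.0000) / (10) = -0.5000
  x_2 = (-7 - (-4)·0.0000 - (-3)·0.0000 - (4)·0.0000) / (12) = -0.5833
  x_3 = (-5 - (2)·0.0000 - (-4)·0.0000 - (2)·0.0000) / (10) = -0.5000
  x_4 = (-10 - (-2)·0.0000 - (4)·0.0000 - (-3)·0.0000) / (10) = -1.0000
Iteration 2:
  x_1 = (-5 - (-3)·-0.5833 - (-1)·-0.5000 - (-3)·-1.0000) / (10) = -1.0250
  x_2 = (-7 - (-4)·-0.5000 - (-3)·-0.5000 - (4)·-1.0000) / (12) = -0.5417
  x_3 = (-5 - (2)·-0.5000 - (-4)·-0.5833 - (2)·-1.0000) / (10) = -0.4333
  x_4 = (-10 - (-2)·-0.5000 - (4)·-0.5833 - (-3)·-0.5000) / (10) = -1.0167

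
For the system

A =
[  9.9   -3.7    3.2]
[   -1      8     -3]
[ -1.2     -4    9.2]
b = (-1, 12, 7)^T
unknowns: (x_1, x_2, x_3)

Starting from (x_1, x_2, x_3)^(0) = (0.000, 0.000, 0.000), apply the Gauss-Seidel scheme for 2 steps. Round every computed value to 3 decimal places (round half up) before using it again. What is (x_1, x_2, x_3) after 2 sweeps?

(0.004, 2.023, 1.641)

Iteration 1:
  x_1 = (-1 - (-3.7)·0.000 - (3.2)·0.000) / (9.9) = -0.101
  x_2 = (12 - (-1)·-0.101 - (-3)·0.000) / (8) = 1.487
  x_3 = (7 - (-1.2)·-0.101 - (-4)·1.487) / (9.2) = 1.394
Iteration 2:
  x_1 = (-1 - (-3.7)·1.487 - (3.2)·1.394) / (9.9) = 0.004
  x_2 = (12 - (-1)·0.004 - (-3)·1.394) / (8) = 2.023
  x_3 = (7 - (-1.2)·0.004 - (-4)·2.023) / (9.2) = 1.641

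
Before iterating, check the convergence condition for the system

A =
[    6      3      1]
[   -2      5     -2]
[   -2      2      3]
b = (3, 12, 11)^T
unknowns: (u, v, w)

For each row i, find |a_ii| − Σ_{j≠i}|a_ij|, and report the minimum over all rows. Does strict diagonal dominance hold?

row 1: |6| − (3+1) = 2
row 2: |5| − (2+2) = 1
row 3: |3| − (2+2) = -1
minimum over rows = -1 → not strictly diagonally dominant

-1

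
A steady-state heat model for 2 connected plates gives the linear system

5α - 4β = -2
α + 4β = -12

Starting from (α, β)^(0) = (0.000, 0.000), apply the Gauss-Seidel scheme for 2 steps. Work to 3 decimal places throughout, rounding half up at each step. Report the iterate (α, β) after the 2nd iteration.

Iteration 1:
  α = (-2 - (-4)·0.000) / (5) = -0.400
  β = (-12 - (1)·-0.400) / (4) = -2.900
Iteration 2:
  α = (-2 - (-4)·-2.900) / (5) = -2.720
  β = (-12 - (1)·-2.720) / (4) = -2.320

(-2.720, -2.320)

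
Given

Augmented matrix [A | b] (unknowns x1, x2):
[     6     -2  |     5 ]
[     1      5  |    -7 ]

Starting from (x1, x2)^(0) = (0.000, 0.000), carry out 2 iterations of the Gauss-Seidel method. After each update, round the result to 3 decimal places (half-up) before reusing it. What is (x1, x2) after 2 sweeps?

Iteration 1:
  x1 = (5 - (-2)·0.000) / (6) = 0.833
  x2 = (-7 - (1)·0.833) / (5) = -1.567
Iteration 2:
  x1 = (5 - (-2)·-1.567) / (6) = 0.311
  x2 = (-7 - (1)·0.311) / (5) = -1.462

(0.311, -1.462)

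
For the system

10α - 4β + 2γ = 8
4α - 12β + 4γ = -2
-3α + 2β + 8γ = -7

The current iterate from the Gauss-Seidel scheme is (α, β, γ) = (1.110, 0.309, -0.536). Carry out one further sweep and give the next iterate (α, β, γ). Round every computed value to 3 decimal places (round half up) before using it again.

One sweep:
  α = (8 - (-4)·0.309 - (2)·-0.536) / (10) = 1.031
  β = (-2 - (4)·1.031 - (4)·-0.536) / (-12) = 0.332
  γ = (-7 - (-3)·1.031 - (2)·0.332) / (8) = -0.571

(1.031, 0.332, -0.571)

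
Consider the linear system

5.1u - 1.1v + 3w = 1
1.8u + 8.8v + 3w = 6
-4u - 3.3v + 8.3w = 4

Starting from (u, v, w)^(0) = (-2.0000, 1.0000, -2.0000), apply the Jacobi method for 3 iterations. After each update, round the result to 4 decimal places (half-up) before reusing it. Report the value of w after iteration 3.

0.9379

Iteration 1:
  u = (1 - (-1.1)·1.0000 - (3)·-2.0000) / (5.1) = 1.5882
  v = (6 - (1.8)·-2.0000 - (3)·-2.0000) / (8.8) = 1.7727
  w = (4 - (-4)·-2.0000 - (-3.3)·1.0000) / (8.3) = -0.0843
Iteration 2:
  u = (1 - (-1.1)·1.7727 - (3)·-0.0843) / (5.1) = 0.6280
  v = (6 - (1.8)·1.5882 - (3)·-0.0843) / (8.8) = 0.3857
  w = (4 - (-4)·1.5882 - (-3.3)·1.7727) / (8.3) = 1.9521
Iteration 3:
  u = (1 - (-1.1)·0.3857 - (3)·1.9521) / (5.1) = -0.8690
  v = (6 - (1.8)·0.6280 - (3)·1.9521) / (8.8) = -0.1121
  w = (4 - (-4)·0.6280 - (-3.3)·0.3857) / (8.3) = 0.9379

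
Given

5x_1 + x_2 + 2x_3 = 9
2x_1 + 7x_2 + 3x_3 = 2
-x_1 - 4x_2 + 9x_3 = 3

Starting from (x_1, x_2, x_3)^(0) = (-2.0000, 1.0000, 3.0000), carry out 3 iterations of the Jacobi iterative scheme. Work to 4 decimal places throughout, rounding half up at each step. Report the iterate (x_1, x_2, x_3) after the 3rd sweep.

Iteration 1:
  x_1 = (9 - (1)·1.0000 - (2)·3.0000) / (5) = 0.4000
  x_2 = (2 - (2)·-2.0000 - (3)·3.0000) / (7) = -0.4286
  x_3 = (3 - (-1)·-2.0000 - (-4)·1.0000) / (9) = 0.5556
Iteration 2:
  x_1 = (9 - (1)·-0.4286 - (2)·0.5556) / (5) = 1.6635
  x_2 = (2 - (2)·0.4000 - (3)·0.5556) / (7) = -0.0667
  x_3 = (3 - (-1)·0.4000 - (-4)·-0.4286) / (9) = 0.1873
Iteration 3:
  x_1 = (9 - (1)·-0.0667 - (2)·0.1873) / (5) = 1.7384
  x_2 = (2 - (2)·1.6635 - (3)·0.1873) / (7) = -0.2698
  x_3 = (3 - (-1)·1.6635 - (-4)·-0.0667) / (9) = 0.4885

(1.7384, -0.2698, 0.4885)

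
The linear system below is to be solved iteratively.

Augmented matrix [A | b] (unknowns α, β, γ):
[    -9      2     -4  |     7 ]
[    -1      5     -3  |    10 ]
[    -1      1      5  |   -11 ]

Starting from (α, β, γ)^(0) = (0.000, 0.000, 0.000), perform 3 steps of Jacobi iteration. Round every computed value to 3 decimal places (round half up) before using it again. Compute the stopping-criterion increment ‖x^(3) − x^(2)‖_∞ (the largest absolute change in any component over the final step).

0.580

Iteration 1:
  α = (7 - (2)·0.000 - (-4)·0.000) / (-9) = -0.778
  β = (10 - (-1)·0.000 - (-3)·0.000) / (5) = 2.000
  γ = (-11 - (-1)·0.000 - (1)·0.000) / (5) = -2.200
Iteration 2:
  α = (7 - (2)·2.000 - (-4)·-2.200) / (-9) = 0.644
  β = (10 - (-1)·-0.778 - (-3)·-2.200) / (5) = 0.524
  γ = (-11 - (-1)·-0.778 - (1)·2.000) / (5) = -2.756
Iteration 3:
  α = (7 - (2)·0.524 - (-4)·-2.756) / (-9) = 0.564
  β = (10 - (-1)·0.644 - (-3)·-2.756) / (5) = 0.475
  γ = (-11 - (-1)·0.644 - (1)·0.524) / (5) = -2.176
Change: (-0.080, -0.049, 0.580) → max |·| = 0.580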